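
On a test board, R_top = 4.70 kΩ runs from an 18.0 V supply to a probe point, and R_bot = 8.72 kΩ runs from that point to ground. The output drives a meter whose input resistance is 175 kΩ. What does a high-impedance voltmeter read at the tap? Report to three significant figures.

V_out ≈ 11.5 V

The load sits in parallel with R_bot: R_bot‖R_L = (8.72 × 175) / (8.72 + 175) = 8.306 kΩ.
V_out = 18.0 × 8.306 / (4.70 + 8.306) = 18.0 × 8.306/13.01 = 11.5 V.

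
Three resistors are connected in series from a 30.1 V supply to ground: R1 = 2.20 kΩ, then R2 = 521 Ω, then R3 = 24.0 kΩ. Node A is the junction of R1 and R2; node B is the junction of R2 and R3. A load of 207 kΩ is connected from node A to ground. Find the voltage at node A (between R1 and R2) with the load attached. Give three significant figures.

Below node A the series string R2+R3 = 24520 Ω sits in parallel with the 207000 Ω load: 21920 Ω.
V_A = 30.1 × 21920/(2200 + 21920) = 27.4 V.

V ≈ 27.4 V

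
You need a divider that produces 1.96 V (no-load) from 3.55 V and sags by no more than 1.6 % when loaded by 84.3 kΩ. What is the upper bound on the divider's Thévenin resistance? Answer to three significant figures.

Loading drop = R_th/(R_th + R_L) ≤ 0.0160, so R_th ≤ R_L · ε/(1−ε) = 84.3 kΩ × 0.0160/0.9840 = 1.37 kΩ.
(Any R1, R2 with R2/(R1+R2) = 0.552 and R1‖R2 ≤ 1.37 kΩ will meet the spec.)

R_th ≤ 1.37 kΩ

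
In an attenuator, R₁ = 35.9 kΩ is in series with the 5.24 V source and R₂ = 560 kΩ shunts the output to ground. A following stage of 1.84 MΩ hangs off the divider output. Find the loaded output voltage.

V_out ≈ 4.84 V

The load sits in parallel with R₂: R₂‖R_L = (560 × 1840) / (560 + 1840) = 429.3 kΩ.
V_out = 5.24 × 429.3 / (35.9 + 429.3) = 5.24 × 429.3/465.2 = 4.84 V.
(Unloaded it would have been 4.92 V.)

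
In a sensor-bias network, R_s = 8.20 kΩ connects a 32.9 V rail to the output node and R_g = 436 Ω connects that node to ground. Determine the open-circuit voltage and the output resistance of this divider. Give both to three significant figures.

V_th is the open-circuit tap voltage: 32.9 × 436/(8200 + 436) = 1.66 V.
With the supply zeroed, R_s and R_g appear in parallel from the tap: R_th = R_s‖R_g = (8200 × 436)/8636 = 414 Ω.

V_th = 1.66 V, R_th = 414 Ω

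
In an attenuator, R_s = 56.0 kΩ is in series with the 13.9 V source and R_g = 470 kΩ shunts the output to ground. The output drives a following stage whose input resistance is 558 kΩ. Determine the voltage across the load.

The load sits in parallel with R_g: R_g‖R_L = (470 × 558) / (470 + 558) = 255.1 kΩ.
V_out = 13.9 × 255.1 / (56.0 + 255.1) = 13.9 × 255.1/311.1 = 11.4 V.

V_out ≈ 11.4 V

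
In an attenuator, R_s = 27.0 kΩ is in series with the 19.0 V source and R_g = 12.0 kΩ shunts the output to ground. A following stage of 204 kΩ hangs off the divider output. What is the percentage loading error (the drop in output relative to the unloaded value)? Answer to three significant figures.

3.91 %

The divider's output (Thévenin) resistance is R_s‖R_g = 8.308 kΩ.
Fractional drop under load = R_th/(R_th + R_L) = 8.308 / (8.308 + 204) = 0.03913.
So the output falls by 3.91 %.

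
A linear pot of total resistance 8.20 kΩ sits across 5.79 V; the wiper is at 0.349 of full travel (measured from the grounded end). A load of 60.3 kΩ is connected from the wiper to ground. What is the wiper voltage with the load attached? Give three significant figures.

The wiper splits the pot into (1−α)R = 5.338 kΩ above and αR = 2.862 kΩ below.
Lower section ‖ load = 2.732 kΩ.
V_wiper = 5.79 × 2.732/(5.338 + 2.732) = 1.96 V.

V ≈ 1.96 V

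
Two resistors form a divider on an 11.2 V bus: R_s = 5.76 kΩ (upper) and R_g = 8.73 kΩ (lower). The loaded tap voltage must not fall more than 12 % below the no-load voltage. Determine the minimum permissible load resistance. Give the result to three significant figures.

Output resistance R_th = R_s‖R_g = (5.76 × 8.73)/14.49 = 3.470 kΩ.
The fractional drop is R_th/(R_th + R_L); requiring this ≤ 0.120 gives R_L ≥ R_th(1/0.120 − 1) = 3.470 × 7.333 = 25.4 kΩ.

R_L(min) ≈ 25.4 kΩ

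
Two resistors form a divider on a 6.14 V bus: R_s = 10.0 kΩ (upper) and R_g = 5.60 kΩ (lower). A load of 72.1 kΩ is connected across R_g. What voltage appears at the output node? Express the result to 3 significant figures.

The load sits in parallel with R_g: R_g‖R_L = (5.60 × 72.1) / (5.60 + 72.1) = 5.196 kΩ.
V_out = 6.14 × 5.196 / (10.0 + 5.196) = 6.14 × 5.196/15.20 = 2.10 V.

V_out ≈ 2.10 V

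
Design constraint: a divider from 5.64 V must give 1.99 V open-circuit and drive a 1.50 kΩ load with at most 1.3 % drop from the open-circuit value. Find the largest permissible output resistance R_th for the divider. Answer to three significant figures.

R_th ≤ 19.8 Ω

Loading drop = R_th/(R_th + R_L) ≤ 0.0130, so R_th ≤ R_L · ε/(1−ε) = 1.50 kΩ × 0.0130/0.9870 = 19.8 Ω.
(Any R1, R2 with R2/(R1+R2) = 0.353 and R1‖R2 ≤ 19.8 Ω will meet the spec.)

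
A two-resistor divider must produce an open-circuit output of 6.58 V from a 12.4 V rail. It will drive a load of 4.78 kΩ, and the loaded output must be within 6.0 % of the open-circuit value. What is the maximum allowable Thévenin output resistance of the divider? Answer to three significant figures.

R_th ≤ 305 Ω

Loading drop = R_th/(R_th + R_L) ≤ 0.0600, so R_th ≤ R_L · ε/(1−ε) = 4.78 kΩ × 0.0600/0.9400 = 305 Ω.
(Any R1, R2 with R2/(R1+R2) = 0.531 and R1‖R2 ≤ 305 Ω will meet the spec.)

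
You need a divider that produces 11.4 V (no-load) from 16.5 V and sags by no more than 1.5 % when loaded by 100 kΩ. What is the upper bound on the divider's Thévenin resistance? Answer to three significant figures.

Loading drop = R_th/(R_th + R_L) ≤ 0.0150, so R_th ≤ R_L · ε/(1−ε) = 100 kΩ × 0.0150/0.9850 = 1.52 kΩ.
(Any R1, R2 with R2/(R1+R2) = 0.691 and R1‖R2 ≤ 1.52 kΩ will meet the spec.)

R_th ≤ 1.52 kΩ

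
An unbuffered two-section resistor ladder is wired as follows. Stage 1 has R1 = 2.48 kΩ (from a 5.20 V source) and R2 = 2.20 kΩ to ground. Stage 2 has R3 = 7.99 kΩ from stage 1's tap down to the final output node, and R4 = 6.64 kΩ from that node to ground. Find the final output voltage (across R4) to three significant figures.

V_out ≈ 1.03 V

Stage 2 presents R3+R4 = 14.63 kΩ as a load on stage 1's tap.
Stage 1's lower leg becomes R2‖(R3+R4) = 1.912 kΩ, so V_mid = 5.20 × 1.912/4.392 = 2.264 V.
Stage 2 is itself unloaded: V_out = V_mid × R4/(R3+R4) = 2.264 × 6.64/14.63 = 1.03 V.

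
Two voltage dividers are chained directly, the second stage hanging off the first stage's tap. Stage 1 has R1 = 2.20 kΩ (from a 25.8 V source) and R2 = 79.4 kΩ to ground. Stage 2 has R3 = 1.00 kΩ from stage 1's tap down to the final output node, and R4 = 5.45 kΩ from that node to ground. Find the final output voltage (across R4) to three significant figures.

Stage 2 presents R3+R4 = 6.450 kΩ as a load on stage 1's tap.
Stage 1's lower leg becomes R2‖(R3+R4) = 5.965 kΩ, so V_mid = 25.8 × 5.965/8.165 = 18.85 V.
Stage 2 is itself unloaded: V_out = V_mid × R4/(R3+R4) = 18.85 × 5.45/6.450 = 15.9 V.

V_out ≈ 15.9 V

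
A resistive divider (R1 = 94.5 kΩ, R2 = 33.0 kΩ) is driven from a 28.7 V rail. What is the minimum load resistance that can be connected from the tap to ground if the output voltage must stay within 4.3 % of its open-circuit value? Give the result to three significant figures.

R_L(min) ≈ 544 kΩ

Output resistance R_th = R1‖R2 = (94.5 × 33.0)/127.5 = 24.46 kΩ.
The fractional drop is R_th/(R_th + R_L); requiring this ≤ 0.0430 gives R_L ≥ R_th(1/0.0430 − 1) = 24.46 × 22.26 = 544 kΩ.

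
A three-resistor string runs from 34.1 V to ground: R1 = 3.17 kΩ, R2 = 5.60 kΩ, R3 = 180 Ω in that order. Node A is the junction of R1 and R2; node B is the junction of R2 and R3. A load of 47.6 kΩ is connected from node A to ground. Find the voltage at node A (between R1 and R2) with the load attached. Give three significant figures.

Below node A the series string R2+R3 = 5780 Ω sits in parallel with the 47600 Ω load: 5154 Ω.
V_A = 34.1 × 5154/(3170 + 5154) = 21.1 V.

V ≈ 21.1 V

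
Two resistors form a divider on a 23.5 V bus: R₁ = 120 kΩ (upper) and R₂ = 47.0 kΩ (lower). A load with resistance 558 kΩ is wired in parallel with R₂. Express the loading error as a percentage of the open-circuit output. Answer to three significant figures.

The divider's output (Thévenin) resistance is R₁‖R₂ = 33.77 kΩ.
Fractional drop under load = R_th/(R_th + R_L) = 33.77 / (33.77 + 558) = 0.05707.
So the output falls by 5.71 %.

5.71 %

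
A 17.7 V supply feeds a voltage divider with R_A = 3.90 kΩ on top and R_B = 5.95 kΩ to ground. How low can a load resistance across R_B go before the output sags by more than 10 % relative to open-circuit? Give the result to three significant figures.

Output resistance R_th = R_A‖R_B = (3.90 × 5.95)/9.850 = 2.356 kΩ.
The fractional drop is R_th/(R_th + R_L); requiring this ≤ 0.100 gives R_L ≥ R_th(1/0.100 − 1) = 2.356 × 9.000 = 21.2 kΩ.

R_L(min) ≈ 21.2 kΩ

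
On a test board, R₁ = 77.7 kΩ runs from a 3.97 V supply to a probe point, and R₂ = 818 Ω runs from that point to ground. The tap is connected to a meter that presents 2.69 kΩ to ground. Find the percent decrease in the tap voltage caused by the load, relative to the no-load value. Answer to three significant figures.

23.1 %

Unloaded V = 3.97 × 818/78520 = 0.04136 V.
Loaded: R₂‖R_L = 627.3 Ω, giving V = 3.97 × 627.3/78330 = 0.03179 V.
Drop = (0.04136 − 0.03179) / 0.04136 = 23.1 %.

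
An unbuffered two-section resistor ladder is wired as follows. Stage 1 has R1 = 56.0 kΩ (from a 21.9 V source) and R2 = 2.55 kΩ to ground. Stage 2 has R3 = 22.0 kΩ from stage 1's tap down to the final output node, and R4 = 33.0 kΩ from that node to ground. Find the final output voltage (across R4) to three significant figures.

Stage 2 presents R3+R4 = 55.00 kΩ as a load on stage 1's tap.
Stage 1's lower leg becomes R2‖(R3+R4) = 2.437 kΩ, so V_mid = 21.9 × 2.437/58.44 = 0.9133 V.
Stage 2 is itself unloaded: V_out = V_mid × R4/(R3+R4) = 0.9133 × 33.0/55.00 = 0.548 V.

V_out ≈ 0.548 V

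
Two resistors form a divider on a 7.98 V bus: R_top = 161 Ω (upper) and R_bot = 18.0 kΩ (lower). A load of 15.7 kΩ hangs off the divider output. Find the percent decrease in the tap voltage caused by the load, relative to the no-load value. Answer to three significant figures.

The divider's output (Thévenin) resistance is R_top‖R_bot = 159.6 Ω.
Fractional drop under load = R_th/(R_th + R_L) = 159.6 / (159.6 + 15700) = 0.01006.
So the output falls by 1.01 %.

1.01 %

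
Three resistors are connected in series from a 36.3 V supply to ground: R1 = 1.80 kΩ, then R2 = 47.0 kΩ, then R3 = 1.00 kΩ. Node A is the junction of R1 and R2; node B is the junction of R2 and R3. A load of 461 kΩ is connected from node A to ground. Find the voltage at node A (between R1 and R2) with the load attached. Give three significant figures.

V ≈ 34.9 V

Below node A the series string R2+R3 = 48.00 kΩ sits in parallel with the 461 kΩ load: 43.47 kΩ.
V_A = 36.3 × 43.47/(1.80 + 43.47) = 34.9 V.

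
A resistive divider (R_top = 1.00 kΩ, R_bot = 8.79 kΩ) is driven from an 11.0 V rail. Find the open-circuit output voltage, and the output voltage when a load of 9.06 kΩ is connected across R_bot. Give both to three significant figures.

Open-circuit: V = 11.0 × 8.79/(1.00 + 8.79) = 9.88 V.
With the load, R_bot becomes R_bot‖R_L = 4.461 kΩ, so V = 11.0 × 4.461/5.461 = 8.99 V.

Unloaded: 9.88 V; loaded: 8.99 V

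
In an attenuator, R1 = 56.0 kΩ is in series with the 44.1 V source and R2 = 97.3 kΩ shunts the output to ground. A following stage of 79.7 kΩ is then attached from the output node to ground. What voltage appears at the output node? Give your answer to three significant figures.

The load sits in parallel with R2: R2‖R_L = (97.3 × 79.7) / (97.3 + 79.7) = 43.81 kΩ.
V_out = 44.1 × 43.81 / (56.0 + 43.81) = 44.1 × 43.81/99.81 = 19.4 V.

V_out ≈ 19.4 V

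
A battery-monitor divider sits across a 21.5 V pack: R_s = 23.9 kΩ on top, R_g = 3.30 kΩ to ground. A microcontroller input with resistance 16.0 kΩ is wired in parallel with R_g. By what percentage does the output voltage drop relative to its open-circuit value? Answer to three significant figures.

The divider's output (Thévenin) resistance is R_s‖R_g = 2.900 kΩ.
Fractional drop under load = R_th/(R_th + R_L) = 2.900 / (2.900 + 16.0) = 0.1534.
So the output falls by 15.3 %.

15.3 %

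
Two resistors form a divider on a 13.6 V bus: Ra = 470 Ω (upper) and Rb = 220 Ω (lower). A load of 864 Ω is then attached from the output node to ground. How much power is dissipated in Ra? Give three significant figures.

Total resistance from the source is Ra + (Rb‖R_L) = 645.4 Ω, so I = 13.6/645.4 Ω = 21.07 mA.
P = I²·Ra = (21.07 mA)² × 470 Ω = 209 mW.

P ≈ 209 mW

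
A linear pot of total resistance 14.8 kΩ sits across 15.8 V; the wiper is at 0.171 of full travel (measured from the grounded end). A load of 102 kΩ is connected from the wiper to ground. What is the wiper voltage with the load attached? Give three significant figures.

The wiper splits the pot into (1−α)R = 12.27 kΩ above and αR = 2.531 kΩ below.
Lower section ‖ load = 2.470 kΩ.
V_wiper = 15.8 × 2.470/(12.27 + 2.470) = 2.65 V.

V ≈ 2.65 V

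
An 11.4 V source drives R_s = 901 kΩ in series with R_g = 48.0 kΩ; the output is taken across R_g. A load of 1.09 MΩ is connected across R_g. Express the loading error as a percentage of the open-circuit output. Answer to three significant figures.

The divider's output (Thévenin) resistance is R_s‖R_g = 45.57 kΩ.
Fractional drop under load = R_th/(R_th + R_L) = 45.57 / (45.57 + 1090) = 0.04013.
So the output falls by 4.01 %.

4.01 %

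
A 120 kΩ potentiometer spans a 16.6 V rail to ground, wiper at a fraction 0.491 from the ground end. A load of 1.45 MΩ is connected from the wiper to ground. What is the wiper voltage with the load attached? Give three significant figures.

The wiper splits the pot into (1−α)R = 61.08 kΩ above and αR = 58.92 kΩ below.
Lower section ‖ load = 56.62 kΩ.
V_wiper = 16.6 × 56.62/(61.08 + 56.62) = 7.99 V.

V ≈ 7.99 V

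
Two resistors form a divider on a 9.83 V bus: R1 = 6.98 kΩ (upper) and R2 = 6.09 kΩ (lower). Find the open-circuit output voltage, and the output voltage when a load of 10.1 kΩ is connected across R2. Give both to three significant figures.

Unloaded: 4.58 V; loaded: 3.46 V

Open-circuit: V = 9.83 × 6.09/(6.98 + 6.09) = 4.58 V.
With the load, R2 becomes R2‖R_L = 3.799 kΩ, so V = 9.83 × 3.799/10.78 = 3.46 V.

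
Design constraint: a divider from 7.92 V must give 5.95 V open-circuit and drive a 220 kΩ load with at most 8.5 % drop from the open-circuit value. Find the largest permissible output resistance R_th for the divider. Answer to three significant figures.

R_th ≤ 20.4 kΩ

Loading drop = R_th/(R_th + R_L) ≤ 0.0850, so R_th ≤ R_L · ε/(1−ε) = 220 kΩ × 0.0850/0.9150 = 20.4 kΩ.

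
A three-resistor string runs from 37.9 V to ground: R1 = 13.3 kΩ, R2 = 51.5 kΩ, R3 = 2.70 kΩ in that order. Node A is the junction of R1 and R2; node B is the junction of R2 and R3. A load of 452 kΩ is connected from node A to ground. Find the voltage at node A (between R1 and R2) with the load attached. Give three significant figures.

Below node A the series string R2+R3 = 54.20 kΩ sits in parallel with the 452 kΩ load: 48.40 kΩ.
V_A = 37.9 × 48.40/(13.3 + 48.40) = 29.7 V.

V ≈ 29.7 V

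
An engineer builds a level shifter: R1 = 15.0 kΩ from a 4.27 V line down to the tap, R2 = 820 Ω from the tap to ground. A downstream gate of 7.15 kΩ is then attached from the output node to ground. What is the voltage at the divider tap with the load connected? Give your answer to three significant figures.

The load sits in parallel with R2: R2‖R_L = (820 × 7150) / (820 + 7150) = 735.6 Ω.
V_out = 4.27 × 735.6 / (15000 + 735.6) = 4.27 × 735.6/15740 = 0.200 V.
(Unloaded it would have been 0.221 V.)

V_out ≈ 0.200 V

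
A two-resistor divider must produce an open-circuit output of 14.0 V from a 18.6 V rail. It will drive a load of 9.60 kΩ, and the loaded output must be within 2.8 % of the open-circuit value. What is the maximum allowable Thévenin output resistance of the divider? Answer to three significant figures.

R_th ≤ 277 Ω

Loading drop = R_th/(R_th + R_L) ≤ 0.0280, so R_th ≤ R_L · ε/(1−ε) = 9.60 kΩ × 0.0280/0.9720 = 277 Ω.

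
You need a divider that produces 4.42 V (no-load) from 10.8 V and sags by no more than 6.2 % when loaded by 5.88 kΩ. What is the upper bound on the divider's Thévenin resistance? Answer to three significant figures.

Loading drop = R_th/(R_th + R_L) ≤ 0.0620, so R_th ≤ R_L · ε/(1−ε) = 5.88 kΩ × 0.0620/0.9380 = 389 Ω.

R_th ≤ 389 Ω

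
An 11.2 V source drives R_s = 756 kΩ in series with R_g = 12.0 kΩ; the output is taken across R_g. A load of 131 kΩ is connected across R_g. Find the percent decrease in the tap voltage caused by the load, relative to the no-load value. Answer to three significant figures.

8.27 %

Unloaded V = 11.2 × 12.0/768.0 = 0.17500 V.
Loaded: R_g‖R_L = 10.99 kΩ, giving V = 11.2 × 10.99/767.0 = 0.16053 V.
Drop = (0.17500 − 0.16053) / 0.17500 = 8.27 %.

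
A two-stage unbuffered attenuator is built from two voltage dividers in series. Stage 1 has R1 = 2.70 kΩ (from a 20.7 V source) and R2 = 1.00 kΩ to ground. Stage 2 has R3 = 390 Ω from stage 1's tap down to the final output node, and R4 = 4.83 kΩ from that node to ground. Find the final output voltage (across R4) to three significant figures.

V_out ≈ 4.54 V

Stage 2 presents R3+R4 = 5220 Ω as a load on stage 1's tap.
Stage 1's lower leg becomes R2‖(R3+R4) = 839.2 Ω, so V_mid = 20.7 × 839.2/3539 = 4.908 V.
Stage 2 is itself unloaded: V_out = V_mid × R4/(R3+R4) = 4.908 × 4830/5220 = 4.54 V.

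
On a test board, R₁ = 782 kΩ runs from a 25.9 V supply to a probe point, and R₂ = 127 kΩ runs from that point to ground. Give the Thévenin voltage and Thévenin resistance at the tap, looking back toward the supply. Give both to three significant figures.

V_th is the open-circuit tap voltage: 25.9 × 127/(782 + 127) = 3.62 V.
With the supply zeroed, R₁ and R₂ appear in parallel from the tap: R_th = R₁‖R₂ = (782 × 127)/909.0 = 109 kΩ.

V_th = 3.62 V, R_th = 109 kΩ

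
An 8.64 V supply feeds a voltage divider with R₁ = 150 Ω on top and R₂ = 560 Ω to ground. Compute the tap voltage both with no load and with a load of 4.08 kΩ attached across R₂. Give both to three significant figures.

Unloaded: 6.81 V; loaded: 6.62 V

Open-circuit: V = 8.64 × 560/(150 + 560) = 6.81 V.
With the load, R₂ becomes R₂‖R_L = 492.4 Ω, so V = 8.64 × 492.4/642.4 = 6.62 V.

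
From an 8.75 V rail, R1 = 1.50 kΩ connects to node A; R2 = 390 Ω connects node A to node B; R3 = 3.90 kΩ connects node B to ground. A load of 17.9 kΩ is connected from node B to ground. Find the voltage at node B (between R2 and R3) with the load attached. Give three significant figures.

V ≈ 5.50 V

At node B, R3 is in parallel with the load: R3‖R_L = 3202 Ω.
Below node A the resistance is R2 + (R3‖R_L) = 3592 Ω, so V_A = 8.75 × 3592/5092 = 6.173 V.
Then V_B = V_A × (R3‖R_L)/(R2 + R3‖R_L) = 6.173 × 3202/3592 = 5.50 V.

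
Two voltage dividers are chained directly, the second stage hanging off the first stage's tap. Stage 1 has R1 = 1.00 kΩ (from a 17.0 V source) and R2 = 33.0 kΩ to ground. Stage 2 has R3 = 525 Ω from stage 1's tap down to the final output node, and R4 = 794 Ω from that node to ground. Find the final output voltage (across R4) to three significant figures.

Stage 2 presents R3+R4 = 1319 Ω as a load on stage 1's tap.
Stage 1's lower leg becomes R2‖(R3+R4) = 1268 Ω, so V_mid = 17.0 × 1268/2268 = 9.505 V.
Stage 2 is itself unloaded: V_out = V_mid × R4/(R3+R4) = 9.505 × 794/1319 = 5.72 V.

V_out ≈ 5.72 V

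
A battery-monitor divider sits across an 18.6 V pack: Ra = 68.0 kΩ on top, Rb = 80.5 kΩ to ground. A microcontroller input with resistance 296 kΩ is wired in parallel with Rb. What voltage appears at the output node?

V_out ≈ 8.97 V

The load sits in parallel with Rb: Rb‖R_L = (80.5 × 296) / (80.5 + 296) = 63.29 kΩ.
V_out = 18.6 × 63.29 / (68.0 + 63.29) = 18.6 × 63.29/131.3 = 8.97 V.
(Unloaded it would have been 10.1 V.)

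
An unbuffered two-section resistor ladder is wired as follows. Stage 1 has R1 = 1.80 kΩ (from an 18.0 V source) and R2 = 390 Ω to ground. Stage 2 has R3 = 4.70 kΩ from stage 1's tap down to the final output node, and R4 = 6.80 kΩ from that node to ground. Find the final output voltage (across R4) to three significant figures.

V_out ≈ 1.84 V

Stage 2 presents R3+R4 = 11500 Ω as a load on stage 1's tap.
Stage 1's lower leg becomes R2‖(R3+R4) = 377.2 Ω, so V_mid = 18.0 × 377.2/2177 = 3.119 V.
Stage 2 is itself unloaded: V_out = V_mid × R4/(R3+R4) = 3.119 × 6800/11500 = 1.84 V.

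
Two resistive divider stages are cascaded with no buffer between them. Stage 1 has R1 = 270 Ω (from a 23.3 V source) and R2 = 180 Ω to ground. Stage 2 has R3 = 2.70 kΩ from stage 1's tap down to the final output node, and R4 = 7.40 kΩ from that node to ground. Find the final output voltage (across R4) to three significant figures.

Stage 2 presents R3+R4 = 10100 Ω as a load on stage 1's tap.
Stage 1's lower leg becomes R2‖(R3+R4) = 176.8 Ω, so V_mid = 23.3 × 176.8/446.8 = 9.221 V.
Stage 2 is itself unloaded: V_out = V_mid × R4/(R3+R4) = 9.221 × 7400/10100 = 6.76 V.

V_out ≈ 6.76 V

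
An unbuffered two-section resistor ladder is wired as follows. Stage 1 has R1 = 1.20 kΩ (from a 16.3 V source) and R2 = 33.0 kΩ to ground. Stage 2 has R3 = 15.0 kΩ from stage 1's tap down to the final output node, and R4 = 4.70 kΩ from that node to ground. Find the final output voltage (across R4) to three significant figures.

V_out ≈ 3.54 V

Stage 2 presents R3+R4 = 19.70 kΩ as a load on stage 1's tap.
Stage 1's lower leg becomes R2‖(R3+R4) = 12.34 kΩ, so V_mid = 16.3 × 12.34/13.54 = 14.85 V.
Stage 2 is itself unloaded: V_out = V_mid × R4/(R3+R4) = 14.85 × 4.70/19.70 = 3.54 V.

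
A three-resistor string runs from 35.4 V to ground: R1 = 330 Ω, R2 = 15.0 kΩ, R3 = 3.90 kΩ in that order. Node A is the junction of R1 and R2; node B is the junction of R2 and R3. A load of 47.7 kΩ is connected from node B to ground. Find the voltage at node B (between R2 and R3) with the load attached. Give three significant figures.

At node B, R3 is in parallel with the load: R3‖R_L = 3605 Ω.
Below node A the resistance is R2 + (R3‖R_L) = 18610 Ω, so V_A = 35.4 × 18610/18940 = 34.78 V.
Then V_B = V_A × (R3‖R_L)/(R2 + R3‖R_L) = 34.78 × 3605/18610 = 6.74 V.

V ≈ 6.74 V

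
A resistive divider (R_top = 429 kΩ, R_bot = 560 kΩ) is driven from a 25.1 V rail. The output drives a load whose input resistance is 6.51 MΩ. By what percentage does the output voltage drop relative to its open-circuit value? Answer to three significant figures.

3.60 %

The divider's output (Thévenin) resistance is R_top‖R_bot = 242.9 kΩ.
Fractional drop under load = R_th/(R_th + R_L) = 242.9 / (242.9 + 6510) = 0.03597.
So the output falls by 3.60 %.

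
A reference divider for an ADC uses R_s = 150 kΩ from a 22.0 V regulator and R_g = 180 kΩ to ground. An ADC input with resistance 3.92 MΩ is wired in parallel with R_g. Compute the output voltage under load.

V_out ≈ 11.8 V

The load sits in parallel with R_g: R_g‖R_L = (180 × 3920) / (180 + 3920) = 172.1 kΩ.
V_out = 22.0 × 172.1 / (150 + 172.1) = 22.0 × 172.1/322.1 = 11.8 V.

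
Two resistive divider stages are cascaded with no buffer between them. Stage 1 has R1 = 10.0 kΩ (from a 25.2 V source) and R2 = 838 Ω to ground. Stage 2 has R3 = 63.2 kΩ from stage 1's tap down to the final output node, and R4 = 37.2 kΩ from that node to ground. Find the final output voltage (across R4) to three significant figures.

Stage 2 presents R3+R4 = 100400 Ω as a load on stage 1's tap.
Stage 1's lower leg becomes R2‖(R3+R4) = 831.1 Ω, so V_mid = 25.2 × 831.1/10830 = 1.934 V.
Stage 2 is itself unloaded: V_out = V_mid × R4/(R3+R4) = 1.934 × 37200/100400 = 0.716 V.

V_out ≈ 0.716 V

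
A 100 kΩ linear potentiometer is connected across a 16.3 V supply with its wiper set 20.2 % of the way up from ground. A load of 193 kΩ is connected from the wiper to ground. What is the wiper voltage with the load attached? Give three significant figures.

V ≈ 3.04 V

The wiper splits the pot into (1−α)R = 79.80 kΩ above and αR = 20.20 kΩ below.
Lower section ‖ load = 18.29 kΩ.
V_wiper = 16.3 × 18.29/(79.80 + 18.29) = 3.04 V.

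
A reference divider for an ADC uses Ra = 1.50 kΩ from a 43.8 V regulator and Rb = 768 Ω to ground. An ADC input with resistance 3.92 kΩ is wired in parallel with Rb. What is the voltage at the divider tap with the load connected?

The load sits in parallel with Rb: Rb‖R_L = (768 × 3920) / (768 + 3920) = 642.2 Ω.
V_out = 43.8 × 642.2 / (1500 + 642.2) = 43.8 × 642.2/2142 = 13.1 V.

V_out ≈ 13.1 V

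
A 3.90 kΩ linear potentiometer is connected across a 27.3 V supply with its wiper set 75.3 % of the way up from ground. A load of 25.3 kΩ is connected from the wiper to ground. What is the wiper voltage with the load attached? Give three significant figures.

V ≈ 20.0 V

The wiper splits the pot into (1−α)R = 963.3 Ω above and αR = 2937 Ω below.
Lower section ‖ load = 2631 Ω.
V_wiper = 27.3 × 2631/(963.3 + 2631) = 20.0 V.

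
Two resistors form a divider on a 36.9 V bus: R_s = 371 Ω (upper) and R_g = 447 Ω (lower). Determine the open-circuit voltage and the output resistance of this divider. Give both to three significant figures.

V_th is the open-circuit tap voltage: 36.9 × 447/(371 + 447) = 20.2 V.
With the supply zeroed, R_s and R_g appear in parallel from the tap: R_th = R_s‖R_g = (371 × 447)/818.0 = 203 Ω.

V_th = 20.2 V, R_th = 203 Ω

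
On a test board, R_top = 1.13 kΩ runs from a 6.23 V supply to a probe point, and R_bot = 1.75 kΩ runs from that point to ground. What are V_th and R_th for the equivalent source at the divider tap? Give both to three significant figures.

V_th is the open-circuit tap voltage: 6.23 × 1.75/(1.13 + 1.75) = 3.79 V.
With the supply zeroed, R_top and R_bot appear in parallel from the tap: R_th = R_top‖R_bot = (1.13 × 1.75)/2.880 = 687 Ω.

V_th = 3.79 V, R_th = 687 Ω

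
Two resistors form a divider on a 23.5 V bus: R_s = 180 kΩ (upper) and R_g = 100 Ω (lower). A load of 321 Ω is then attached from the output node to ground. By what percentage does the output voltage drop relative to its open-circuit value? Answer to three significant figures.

23.7 %

Unloaded V = 23.5 × 100/180100 = 0.01305 V.
Loaded: R_g‖R_L = 76.25 Ω, giving V = 23.5 × 76.25/180100 = 0.009950 V.
Drop = (0.01305 − 0.009950) / 0.01305 = 23.7 %.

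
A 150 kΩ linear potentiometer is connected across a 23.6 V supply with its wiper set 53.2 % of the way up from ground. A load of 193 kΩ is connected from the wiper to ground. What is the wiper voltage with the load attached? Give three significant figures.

V ≈ 10.5 V

The wiper splits the pot into (1−α)R = 70.20 kΩ above and αR = 79.80 kΩ below.
Lower section ‖ load = 56.46 kΩ.
V_wiper = 23.6 × 56.46/(70.20 + 56.46) = 10.5 V.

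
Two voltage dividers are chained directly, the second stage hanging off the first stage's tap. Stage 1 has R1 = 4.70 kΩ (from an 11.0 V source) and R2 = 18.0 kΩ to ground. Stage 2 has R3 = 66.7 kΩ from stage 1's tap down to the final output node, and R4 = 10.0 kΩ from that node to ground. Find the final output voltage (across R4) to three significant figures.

V_out ≈ 1.08 V

Stage 2 presents R3+R4 = 76.70 kΩ as a load on stage 1's tap.
Stage 1's lower leg becomes R2‖(R3+R4) = 14.58 kΩ, so V_mid = 11.0 × 14.58/19.28 = 8.318 V.
Stage 2 is itself unloaded: V_out = V_mid × R4/(R3+R4) = 8.318 × 10.0/76.70 = 1.08 V.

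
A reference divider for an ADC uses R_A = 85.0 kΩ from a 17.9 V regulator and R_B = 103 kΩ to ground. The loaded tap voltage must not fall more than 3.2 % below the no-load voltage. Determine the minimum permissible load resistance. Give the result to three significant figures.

Output resistance R_th = R_A‖R_B = (85.0 × 103)/188.0 = 46.57 kΩ.
The fractional drop is R_th/(R_th + R_L); requiring this ≤ 0.0320 gives R_L ≥ R_th(1/0.0320 − 1) = 46.57 × 30.25 = 1.41 MΩ.

R_L(min) ≈ 1.41 MΩ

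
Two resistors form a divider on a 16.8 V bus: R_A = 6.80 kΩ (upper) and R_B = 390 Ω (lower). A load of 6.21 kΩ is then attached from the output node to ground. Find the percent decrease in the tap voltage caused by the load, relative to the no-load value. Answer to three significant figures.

5.61 %

The divider's output (Thévenin) resistance is R_A‖R_B = 368.8 Ω.
Fractional drop under load = R_th/(R_th + R_L) = 368.8 / (368.8 + 6210) = 0.05607.
So the output falls by 5.61 %.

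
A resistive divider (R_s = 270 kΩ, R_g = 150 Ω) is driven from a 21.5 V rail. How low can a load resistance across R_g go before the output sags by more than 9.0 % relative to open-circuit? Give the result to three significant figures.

Output resistance R_th = R_s‖R_g = (270000 × 150)/270200 = 149.9 Ω.
The fractional drop is R_th/(R_th + R_L); requiring this ≤ 0.0900 gives R_L ≥ R_th(1/0.0900 − 1) = 149.9 × 10.11 = 1.52 kΩ.

R_L(min) ≈ 1.52 kΩ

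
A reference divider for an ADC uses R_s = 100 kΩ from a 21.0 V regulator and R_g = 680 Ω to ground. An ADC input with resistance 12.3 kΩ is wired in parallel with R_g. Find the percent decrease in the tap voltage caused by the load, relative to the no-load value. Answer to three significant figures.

5.21 %

The divider's output (Thévenin) resistance is R_s‖R_g = 675.4 Ω.
Fractional drop under load = R_th/(R_th + R_L) = 675.4 / (675.4 + 12300) = 0.05205.
So the output falls by 5.21 %.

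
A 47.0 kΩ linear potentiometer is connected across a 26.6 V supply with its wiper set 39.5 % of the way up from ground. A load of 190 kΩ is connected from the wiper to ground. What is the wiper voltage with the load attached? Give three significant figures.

The wiper splits the pot into (1−α)R = 28.43 kΩ above and αR = 18.57 kΩ below.
Lower section ‖ load = 16.91 kΩ.
V_wiper = 26.6 × 16.91/(28.43 + 16.91) = 9.92 V.

V ≈ 9.92 V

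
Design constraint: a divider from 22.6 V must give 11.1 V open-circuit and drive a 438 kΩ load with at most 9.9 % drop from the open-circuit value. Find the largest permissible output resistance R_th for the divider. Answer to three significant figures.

Loading drop = R_th/(R_th + R_L) ≤ 0.0990, so R_th ≤ R_L · ε/(1−ε) = 438 kΩ × 0.0990/0.9010 = 48.1 kΩ.

R_th ≤ 48.1 kΩ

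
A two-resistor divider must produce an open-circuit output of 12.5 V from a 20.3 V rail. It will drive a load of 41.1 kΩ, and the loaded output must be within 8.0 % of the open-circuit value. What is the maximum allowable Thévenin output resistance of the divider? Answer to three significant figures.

R_th ≤ 3.57 kΩ

Loading drop = R_th/(R_th + R_L) ≤ 0.0800, so R_th ≤ R_L · ε/(1−ε) = 41.1 kΩ × 0.0800/0.9200 = 3.57 kΩ.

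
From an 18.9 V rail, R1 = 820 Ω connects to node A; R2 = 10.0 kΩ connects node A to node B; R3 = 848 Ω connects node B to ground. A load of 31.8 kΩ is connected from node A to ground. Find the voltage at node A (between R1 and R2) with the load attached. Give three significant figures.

V ≈ 17.2 V

Below node A the series string R2+R3 = 10850 Ω sits in parallel with the 31800 Ω load: 8089 Ω.
V_A = 18.9 × 8089/(820 + 8089) = 17.2 V.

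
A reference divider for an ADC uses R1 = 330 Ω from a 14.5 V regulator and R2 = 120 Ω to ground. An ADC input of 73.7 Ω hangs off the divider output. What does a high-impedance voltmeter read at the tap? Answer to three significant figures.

The load sits in parallel with R2: R2‖R_L = (120 × 73.7) / (120 + 73.7) = 45.66 Ω.
V_out = 14.5 × 45.66 / (330 + 45.66) = 14.5 × 45.66/375.7 = 1.76 V.

V_out ≈ 1.76 V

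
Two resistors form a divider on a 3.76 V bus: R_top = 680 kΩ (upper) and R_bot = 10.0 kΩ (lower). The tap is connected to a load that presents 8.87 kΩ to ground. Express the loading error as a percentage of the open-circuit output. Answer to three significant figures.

Unloaded V = 3.76 × 10.0/690.0 = 0.05449 V.
Loaded: R_bot‖R_L = 4.701 kΩ, giving V = 3.76 × 4.701/684.7 = 0.02581 V.
Drop = (0.05449 − 0.02581) / 0.05449 = 52.6 %.

52.6 %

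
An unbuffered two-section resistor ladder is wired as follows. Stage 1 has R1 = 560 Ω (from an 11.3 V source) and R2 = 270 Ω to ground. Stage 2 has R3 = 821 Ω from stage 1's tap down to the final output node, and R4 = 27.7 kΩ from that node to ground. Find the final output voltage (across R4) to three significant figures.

V_out ≈ 3.55 V

Stage 2 presents R3+R4 = 28520 Ω as a load on stage 1's tap.
Stage 1's lower leg becomes R2‖(R3+R4) = 267.5 Ω, so V_mid = 11.3 × 267.5/827.5 = 3.653 V.
Stage 2 is itself unloaded: V_out = V_mid × R4/(R3+R4) = 3.653 × 27700/28520 = 3.55 V.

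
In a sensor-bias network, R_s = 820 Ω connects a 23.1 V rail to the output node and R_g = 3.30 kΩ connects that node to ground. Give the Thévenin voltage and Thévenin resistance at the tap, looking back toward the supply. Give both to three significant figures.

V_th = 18.5 V, R_th = 657 Ω

V_th is the open-circuit tap voltage: 23.1 × 3300/(820 + 3300) = 18.5 V.
With the supply zeroed, R_s and R_g appear in parallel from the tap: R_th = R_s‖R_g = (820 × 3300)/4120 = 657 Ω.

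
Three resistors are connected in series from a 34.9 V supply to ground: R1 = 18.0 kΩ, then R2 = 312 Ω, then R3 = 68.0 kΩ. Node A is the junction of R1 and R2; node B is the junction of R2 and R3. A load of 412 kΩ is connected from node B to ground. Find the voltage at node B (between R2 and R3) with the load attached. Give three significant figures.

At node B, R3 is in parallel with the load: R3‖R_L = 58370 Ω.
Below node A the resistance is R2 + (R3‖R_L) = 58680 Ω, so V_A = 34.9 × 58680/76680 = 26.71 V.
Then V_B = V_A × (R3‖R_L)/(R2 + R3‖R_L) = 26.71 × 58370/58680 = 26.6 V.

V ≈ 26.6 V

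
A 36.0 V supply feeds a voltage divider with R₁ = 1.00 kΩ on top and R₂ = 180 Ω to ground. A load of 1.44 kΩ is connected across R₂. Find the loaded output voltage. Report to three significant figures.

The load sits in parallel with R₂: R₂‖R_L = (180 × 1440) / (180 + 1440) = 160.0 Ω.
V_out = 36.0 × 160.0 / (1000 + 160.0) = 36.0 × 160.0/1160 = 4.97 V.
(Unloaded it would have been 5.49 V.)

V_out ≈ 4.97 V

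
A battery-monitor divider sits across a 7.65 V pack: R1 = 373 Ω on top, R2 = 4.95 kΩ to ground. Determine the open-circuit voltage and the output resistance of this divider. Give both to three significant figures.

V_th is the open-circuit tap voltage: 7.65 × 4950/(373 + 4950) = 7.11 V.
With the supply zeroed, R1 and R2 appear in parallel from the tap: R_th = R1‖R2 = (373 × 4950)/5323 = 347 Ω.

V_th = 7.11 V, R_th = 347 Ω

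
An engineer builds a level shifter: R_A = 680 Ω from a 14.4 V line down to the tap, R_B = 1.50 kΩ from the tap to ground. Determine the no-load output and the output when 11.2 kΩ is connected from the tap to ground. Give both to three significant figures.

Unloaded: 9.91 V; loaded: 9.51 V

Open-circuit: V = 14.4 × 1500/(680 + 1500) = 9.91 V.
With the load, R_B becomes R_B‖R_L = 1323 Ω, so V = 14.4 × 1323/2003 = 9.51 V.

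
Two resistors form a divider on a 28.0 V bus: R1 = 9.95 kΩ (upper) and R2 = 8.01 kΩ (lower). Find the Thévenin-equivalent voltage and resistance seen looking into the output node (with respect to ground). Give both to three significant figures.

V_th = 12.5 V, R_th = 4.44 kΩ

V_th is the open-circuit tap voltage: 28.0 × 8.01/(9.95 + 8.01) = 12.5 V.
With the supply zeroed, R1 and R2 appear in parallel from the tap: R_th = R1‖R2 = (9.95 × 8.01)/17.96 = 4.44 kΩ.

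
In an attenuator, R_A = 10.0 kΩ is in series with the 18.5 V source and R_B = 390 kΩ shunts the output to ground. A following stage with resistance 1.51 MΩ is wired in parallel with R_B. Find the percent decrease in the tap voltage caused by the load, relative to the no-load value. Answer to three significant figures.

The divider's output (Thévenin) resistance is R_A‖R_B = 9.750 kΩ.
Fractional drop under load = R_th/(R_th + R_L) = 9.750 / (9.750 + 1510) = 0.006416.
So the output falls by 0.642 %.

0.642 %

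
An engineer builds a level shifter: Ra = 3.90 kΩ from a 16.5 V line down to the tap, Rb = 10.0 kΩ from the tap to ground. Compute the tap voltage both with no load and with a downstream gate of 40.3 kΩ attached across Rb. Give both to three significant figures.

Unloaded: 11.9 V; loaded: 11.1 V

Open-circuit: V = 16.5 × 10.0/(3.90 + 10.0) = 11.9 V.
With the load, Rb becomes Rb‖R_L = 8.012 kΩ, so V = 16.5 × 8.012/11.91 = 11.1 V.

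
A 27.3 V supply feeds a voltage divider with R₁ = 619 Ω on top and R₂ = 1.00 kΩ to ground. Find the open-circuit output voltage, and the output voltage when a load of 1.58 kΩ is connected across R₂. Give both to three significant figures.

Open-circuit: V = 27.3 × 1000/(619 + 1000) = 16.9 V.
With the load, R₂ becomes R₂‖R_L = 612.4 Ω, so V = 27.3 × 612.4/1231 = 13.6 V.

Unloaded: 16.9 V; loaded: 13.6 V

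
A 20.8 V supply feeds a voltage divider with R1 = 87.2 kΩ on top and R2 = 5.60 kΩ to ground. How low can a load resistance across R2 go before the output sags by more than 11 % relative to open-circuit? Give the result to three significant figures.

Output resistance R_th = R1‖R2 = (87.2 × 5.60)/92.80 = 5.262 kΩ.
The fractional drop is R_th/(R_th + R_L); requiring this ≤ 0.110 gives R_L ≥ R_th(1/0.110 − 1) = 5.262 × 8.091 = 42.6 kΩ.

R_L(min) ≈ 42.6 kΩ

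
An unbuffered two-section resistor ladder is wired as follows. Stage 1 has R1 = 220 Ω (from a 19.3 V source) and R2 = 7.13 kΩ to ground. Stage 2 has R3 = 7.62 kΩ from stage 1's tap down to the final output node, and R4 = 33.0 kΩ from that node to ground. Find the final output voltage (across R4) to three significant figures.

Stage 2 presents R3+R4 = 40620 Ω as a load on stage 1's tap.
Stage 1's lower leg becomes R2‖(R3+R4) = 6065 Ω, so V_mid = 19.3 × 6065/6285 = 18.62 V.
Stage 2 is itself unloaded: V_out = V_mid × R4/(R3+R4) = 18.62 × 33000/40620 = 15.1 V.

V_out ≈ 15.1 V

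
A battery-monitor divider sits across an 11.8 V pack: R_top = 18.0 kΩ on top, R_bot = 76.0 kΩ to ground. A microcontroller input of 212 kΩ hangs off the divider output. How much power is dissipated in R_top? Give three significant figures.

P ≈ 0.458 mW

Total resistance from the source is R_top + (R_bot‖R_L) = 73.94 kΩ, so I = 11.8/73.94 kΩ = 0.1596 mA.
P = I²·R_top = (0.1596 mA)² × 18.0 kΩ = 0.458 mW.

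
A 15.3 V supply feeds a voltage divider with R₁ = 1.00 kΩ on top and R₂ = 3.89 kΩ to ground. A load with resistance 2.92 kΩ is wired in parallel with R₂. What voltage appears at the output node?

V_out ≈ 9.57 V

The load sits in parallel with R₂: R₂‖R_L = (3.89 × 2.92) / (3.89 + 2.92) = 1.668 kΩ.
V_out = 15.3 × 1.668 / (1.00 + 1.668) = 15.3 × 1.668/2.668 = 9.57 V.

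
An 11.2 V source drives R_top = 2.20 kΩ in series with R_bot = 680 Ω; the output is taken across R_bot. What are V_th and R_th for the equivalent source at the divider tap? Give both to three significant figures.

V_th is the open-circuit tap voltage: 11.2 × 680/(2200 + 680) = 2.64 V.
With the supply zeroed, R_top and R_bot appear in parallel from the tap: R_th = R_top‖R_bot = (2200 × 680)/2880 = 519 Ω.

V_th = 2.64 V, R_th = 519 Ω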